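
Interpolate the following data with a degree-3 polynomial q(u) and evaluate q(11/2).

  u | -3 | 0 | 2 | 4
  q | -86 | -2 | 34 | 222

4395/8

L_0(11/2) = (11/2)·(7/2)·(3/2)/[(-3)·(-5)·(-7)] = -11/40
L_1(11/2) = (17/2)·(7/2)·(3/2)/[(3)·(-2)·(-4)] = 119/64
L_2(11/2) = (17/2)·(11/2)·(3/2)/[(5)·(2)·(-2)] = -561/160
L_3(11/2) = (17/2)·(11/2)·(7/2)/[(7)·(4)·(2)] = 187/64
Sum: (-86)·(-11/40) + (-2)·(119/64) + 34·(-561/160) + 222·(187/64) = 4395/8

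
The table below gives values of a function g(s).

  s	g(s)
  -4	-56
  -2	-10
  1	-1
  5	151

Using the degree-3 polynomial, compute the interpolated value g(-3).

-25

Using Newton's divided-difference form:
g[-4,-2] = (-10 - (-56)) / (-2 - (-4)) = 23
g[-2,1] = (-1 - (-10)) / (1 - (-2)) = 3
g[1,5] = (151 - (-1)) / (5 - 1) = 38
g[-4,-2,1] = (3 - 23) / (1 - (-4)) = -4
g[-2,1,5] = (38 - 3) / (5 - (-2)) = 5
g[-4,-2,1,5] = (5 - (-4)) / (5 - (-4)) = 1
g(-3) = -56 + 23·(1) + (-4)·(1)·(-1) + 1·(1)·(-1)·(-4) = -25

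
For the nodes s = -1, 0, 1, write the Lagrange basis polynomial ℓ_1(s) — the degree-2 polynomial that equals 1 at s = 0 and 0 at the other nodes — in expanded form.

ℓ_1(s) = (s + 1)(s - 1) / [(1)·(-1)]
       = (s^2 - 1) / (-1)

ℓ_1(s) = -s^2 + 1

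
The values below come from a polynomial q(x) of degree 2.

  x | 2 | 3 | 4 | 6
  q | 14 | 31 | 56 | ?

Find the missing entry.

130

The 3 known values determine q uniquely (degree ≤ 2).
Evaluate each Lagrange basis at x = 6:
L_0(6) = (3)·(2)/[(-1)·(-2)] = 3
L_1(6) = (4)·(2)/[(1)·(-1)] = -8
L_2(6) = (4)·(3)/[(2)·(1)] = 6
Sum: 14·(3) + 31·(-8) + 56·(6) = 130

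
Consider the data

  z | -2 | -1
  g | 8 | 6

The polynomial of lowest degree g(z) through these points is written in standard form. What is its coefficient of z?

Build the Lagrange basis polynomials:
L_0(z) = (z + 1) / [-1] = -z - 1
L_1(z) = (z + 2) / [1] = z + 2
g(z) = 8·L_0 + 6·L_1
Only the coefficient of z is needed; take it from each L_i and combine:
8·(-1) + 6·(1) = -2

-2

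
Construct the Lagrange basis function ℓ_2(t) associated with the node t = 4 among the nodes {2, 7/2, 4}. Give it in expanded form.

ℓ_2(t) = t^2 - (11/2)t + 7

ℓ_2(t) = (t - 2)(t - 7/2) / [(2)·(1/2)]
       = (t^2 - (11/2)t + 7) / (1)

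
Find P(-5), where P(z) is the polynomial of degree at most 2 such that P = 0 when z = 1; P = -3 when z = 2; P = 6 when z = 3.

270

L_0(-5) = (-7)·(-8)/[(-1)·(-2)] = 28
L_1(-5) = (-6)·(-8)/[(1)·(-1)] = -48
L_2(-5) = (-6)·(-7)/[(2)·(1)] = 21
Sum: 0 + (-3)·(-48) + 6·(21) = 270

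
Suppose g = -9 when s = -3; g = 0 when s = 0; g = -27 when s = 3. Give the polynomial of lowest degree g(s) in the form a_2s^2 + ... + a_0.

Build the Lagrange basis polynomials:
L_0(s) = s(s - 3) / [18] = (1/18)s^2 - (1/6)s
L_1(s) = (s + 3)(s - 3) / [-9] = -(1/9)s^2 + 1
L_2(s) = (s + 3)s / [18] = (1/18)s^2 + (1/6)s
g(s) = (-9)·L_0 + 0·L_1 + (-27)·L_2
  (-9)·L_0(s) = -(1/2)s^2 + (3/2)s
  0·L_1(s) = 0
  (-27)·L_2(s) = -(3/2)s^2 - (9/2)s
Adding term by term: -2s^2 - 3s

g(s) = -2s^2 - 3s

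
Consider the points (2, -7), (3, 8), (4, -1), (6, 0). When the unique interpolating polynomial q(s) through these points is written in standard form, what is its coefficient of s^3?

91/24

The leading coefficient equals the top divided difference q[2,3,4,6].
q[2,3] = (8 - (-7)) / (3 - 2) = 15
q[3,4] = (-1 - 8) / (4 - 3) = -9
q[4,6] = (0 - (-1)) / (6 - 4) = 1/2
q[2,3,4] = (-9 - 15) / (4 - 2) = -12
q[3,4,6] = (1/2 - (-9)) / (6 - 3) = 19/6
q[2,3,4,6] = (19/6 - (-12)) / (6 - 2) = 91/24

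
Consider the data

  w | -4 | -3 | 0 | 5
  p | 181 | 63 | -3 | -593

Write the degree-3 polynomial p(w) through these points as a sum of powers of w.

Build the Lagrange basis polynomials:
L_0(w) = (w + 3)w(w - 5) / [-36] = -(1/36)w^3 + (1/18)w^2 + (5/12)w
L_1(w) = (w + 4)w(w - 5) / [24] = (1/24)w^3 - (1/24)w^2 - (5/6)w
L_2(w) = (w + 4)(w + 3)(w - 5) / [-60] = -(1/60)w^3 - (1/30)w^2 + (23/60)w + 1
L_3(w) = (w + 4)(w + 3)w / [360] = (1/360)w^3 + (7/360)w^2 + (1/30)w
p(w) = 181·L_0 + 63·L_1 + (-3)·L_2 + (-593)·L_3
  181·L_0(w) = -(181/36)w^3 + (181/18)w^2 + (905/12)w
  63·L_1(w) = (21/8)w^3 - (21/8)w^2 - (105/2)w
  (-3)·L_2(w) = (1/20)w^3 + (1/10)w^2 - (23/20)w - 3
  (-593)·L_3(w) = -(593/360)w^3 - (4151/360)w^2 - (593/30)w
Adding term by term: -4w^3 - 4w^2 + 2w - 3

p(w) = -4w^3 - 4w^2 + 2w - 3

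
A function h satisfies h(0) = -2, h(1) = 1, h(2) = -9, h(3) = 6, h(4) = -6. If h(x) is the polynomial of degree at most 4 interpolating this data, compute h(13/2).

L_0(13/2) = (11/2)·(9/2)·(7/2)·(5/2)/[(-1)·(-2)·(-3)·(-4)] = 1155/128
L_1(13/2) = (13/2)·(9/2)·(7/2)·(5/2)/[(1)·(-1)·(-2)·(-3)] = -1365/32
L_2(13/2) = (13/2)·(11/2)·(7/2)·(5/2)/[(2)·(1)·(-1)·(-2)] = 5005/64
L_3(13/2) = (13/2)·(11/2)·(9/2)·(5/2)/[(3)·(2)·(1)·(-1)] = -2145/32
L_4(13/2) = (13/2)·(11/2)·(9/2)·(7/2)/[(4)·(3)·(2)·(1)] = 3003/128
Sum: (-2)·(1155/128) + 1·(-1365/32) + (-9)·(5005/64) + 6·(-2145/32) + (-6)·(3003/128) = -83679/64

-83679/64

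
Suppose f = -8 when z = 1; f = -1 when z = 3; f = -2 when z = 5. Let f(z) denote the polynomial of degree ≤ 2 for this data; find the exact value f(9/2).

-1

Evaluate each Lagrange basis at z = 9/2:
L_0(9/2) = (3/2)·(-1/2)/[(-2)·(-4)] = -3/32
L_1(9/2) = (7/2)·(-1/2)/[(2)·(-2)] = 7/16
L_2(9/2) = (7/2)·(3/2)/[(4)·(2)] = 21/32
Sum: (-8)·(-3/32) + (-1)·(7/16) + (-2)·(21/32) = -1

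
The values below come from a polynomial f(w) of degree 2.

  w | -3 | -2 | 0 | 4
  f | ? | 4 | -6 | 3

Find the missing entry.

101/8

The 3 known values determine f uniquely (degree ≤ 2).
Evaluate each Lagrange basis at w = -3:
L_0(-3) = (-3)·(-7)/[(-2)·(-6)] = 7/4
L_1(-3) = (-1)·(-7)/[(2)·(-4)] = -7/8
L_2(-3) = (-1)·(-3)/[(6)·(4)] = 1/8
Sum: 4·(7/4) + (-6)·(-7/8) + 3·(1/8) = 101/8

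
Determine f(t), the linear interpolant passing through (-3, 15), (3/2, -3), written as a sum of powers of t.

f(t) = -4t + 3

Build the Lagrange basis polynomials:
L_0(t) = (t - 3/2) / [-9/2] = -(2/9)t + 1/3
L_1(t) = (t + 3) / [9/2] = (2/9)t + 2/3
f(t) = 15·L_0 + (-3)·L_1
  15·L_0(t) = -(10/3)t + 5
  (-3)·L_1(t) = -(2/3)t - 2
Adding term by term: -4t + 3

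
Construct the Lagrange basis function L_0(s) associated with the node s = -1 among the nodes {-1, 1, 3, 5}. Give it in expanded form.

L_0(s) = (s - 1)(s - 3)(s - 5) / [(-2)·(-4)·(-6)]
       = (s^3 - 9s^2 + 23s - 15) / (-48)

L_0(s) = -(1/48)s^3 + (3/16)s^2 - (23/48)s + 5/16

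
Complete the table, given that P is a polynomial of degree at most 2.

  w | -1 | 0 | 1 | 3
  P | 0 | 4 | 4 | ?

The 3 known values determine P uniquely (degree ≤ 2).
L_0(3) = (3)·(2)/[(-1)·(-2)] = 3
L_1(3) = (4)·(2)/[(1)·(-1)] = -8
L_2(3) = (4)·(3)/[(2)·(1)] = 6
Sum: 0 + 4·(-8) + 4·(6) = -8

-8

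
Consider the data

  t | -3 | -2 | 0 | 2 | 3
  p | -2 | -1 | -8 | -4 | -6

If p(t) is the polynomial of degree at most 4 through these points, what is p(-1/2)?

Evaluate each Lagrange basis at t = -1/2:
L_0(-1/2) = (3/2)·(-1/2)·(-5/2)·(-7/2)/[(-1)·(-3)·(-5)·(-6)] = -7/96
L_1(-1/2) = (5/2)·(-1/2)·(-5/2)·(-7/2)/[(1)·(-2)·(-4)·(-5)] = 35/128
L_2(-1/2) = (5/2)·(3/2)·(-5/2)·(-7/2)/[(3)·(2)·(-2)·(-3)] = 175/192
L_3(-1/2) = (5/2)·(3/2)·(-1/2)·(-7/2)/[(5)·(4)·(2)·(-1)] = -21/128
L_4(-1/2) = (5/2)·(3/2)·(-1/2)·(-5/2)/[(6)·(5)·(3)·(1)] = 5/96
Sum: (-2)·(-7/96) + (-1)·(35/128) + (-8)·(175/192) + (-4)·(-21/128) + (-6)·(5/96) = -2717/384

-2717/384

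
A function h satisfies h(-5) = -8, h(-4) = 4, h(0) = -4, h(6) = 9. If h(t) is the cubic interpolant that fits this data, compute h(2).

-937/55

Evaluate each Lagrange basis at t = 2:
L_0(2) = (6)·(2)·(-4)/[(-1)·(-5)·(-11)] = 48/55
L_1(2) = (7)·(2)·(-4)/[(1)·(-4)·(-10)] = -7/5
L_2(2) = (7)·(6)·(-4)/[(5)·(4)·(-6)] = 7/5
L_3(2) = (7)·(6)·(2)/[(11)·(10)·(6)] = 7/55
Sum: (-8)·(48/55) + 4·(-7/5) + (-4)·(7/5) + 9·(7/55) = -937/55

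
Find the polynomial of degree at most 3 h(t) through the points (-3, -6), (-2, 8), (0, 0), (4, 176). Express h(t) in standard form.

Newton's divided differences:
h[-3,-2] = (8 - (-6)) / (-2 - (-3)) = 14
h[-2,0] = (0 - 8) / (0 - (-2)) = -4
h[0,4] = (176 - 0) / (4 - 0) = 44
h[-3,-2,0] = (-4 - 14) / (0 - (-3)) = -6
h[-2,0,4] = (44 - (-4)) / (4 - (-2)) = 8
h[-3,-2,0,4] = (8 - (-6)) / (4 - (-3)) = 2
h(t) = -6 + 14·(t + 3) + (-6)·(t + 3)(t + 2) + 2·(t + 3)(t + 2)t
Expanding: h(t) = 2t^3 + 4t^2 - 4t

h(t) = 2t^3 + 4t^2 - 4t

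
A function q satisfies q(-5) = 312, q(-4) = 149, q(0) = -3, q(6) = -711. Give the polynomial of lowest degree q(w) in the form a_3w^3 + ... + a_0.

q(w) = -3w^3 - 2w^2 + 2w - 3

Build the Lagrange basis polynomials:
L_0(w) = (w + 4)w(w - 6) / [-55] = -(1/55)w^3 + (2/55)w^2 + (24/55)w
L_1(w) = (w + 5)w(w - 6) / [40] = (1/40)w^3 - (1/40)w^2 - (3/4)w
L_2(w) = (w + 5)(w + 4)(w - 6) / [-120] = -(1/120)w^3 - (1/40)w^2 + (17/60)w + 1
L_3(w) = (w + 5)(w + 4)w / [660] = (1/660)w^3 + (3/220)w^2 + (1/33)w
q(w) = 312·L_0 + 149·L_1 + (-3)·L_2 + (-711)·L_3
  312·L_0(w) = -(312/55)w^3 + (624/55)w^2 + (7488/55)w
  149·L_1(w) = (149/40)w^3 - (149/40)w^2 - (447/4)w
  (-3)·L_2(w) = (1/40)w^3 + (3/40)w^2 - (17/20)w - 3
  (-711)·L_3(w) = -(237/220)w^3 - (2133/220)w^2 - (237/11)w
Adding term by term: -3w^3 - 2w^2 + 2w - 3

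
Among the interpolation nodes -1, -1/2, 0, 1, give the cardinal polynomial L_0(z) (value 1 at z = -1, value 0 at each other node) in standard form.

L_0(z) = -z^3 + (1/2)z^2 + (1/2)z

L_0(z) = (z + 1/2)z(z - 1) / [(-1/2)·(-1)·(-2)]
       = (z^3 - (1/2)z^2 - (1/2)z) / (-1)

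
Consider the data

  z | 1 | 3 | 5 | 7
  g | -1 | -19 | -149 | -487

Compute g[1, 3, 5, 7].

-2

g[1,3] = (-19 - (-1)) / (3 - 1) = -9
g[3,5] = (-149 - (-19)) / (5 - 3) = -65
g[5,7] = (-487 - (-149)) / (7 - 5) = -169
g[1,3,5] = (-65 - (-9)) / (5 - 1) = -14
g[3,5,7] = (-169 - (-65)) / (7 - 3) = -26
g[1,3,5,7] = (-26 - (-14)) / (7 - 1) = -2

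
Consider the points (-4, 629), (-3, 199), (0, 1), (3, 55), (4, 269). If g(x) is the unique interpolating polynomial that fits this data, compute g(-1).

-1

Evaluate each Lagrange basis at x = -1:
L_0(-1) = (2)·(-1)·(-4)·(-5)/[(-1)·(-4)·(-7)·(-8)] = -5/28
L_1(-1) = (3)·(-1)·(-4)·(-5)/[(1)·(-3)·(-6)·(-7)] = 10/21
L_2(-1) = (3)·(2)·(-4)·(-5)/[(4)·(3)·(-3)·(-4)] = 5/6
L_3(-1) = (3)·(2)·(-1)·(-5)/[(7)·(6)·(3)·(-1)] = -5/21
L_4(-1) = (3)·(2)·(-1)·(-4)/[(8)·(7)·(4)·(1)] = 3/28
Sum: 629·(-5/28) + 199·(10/21) + 1·(5/6) + 55·(-5/21) + 269·(3/28) = -1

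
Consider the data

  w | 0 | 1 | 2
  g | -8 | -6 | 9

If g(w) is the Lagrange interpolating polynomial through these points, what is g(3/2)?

-1/8

L_0(3/2) = (1/2)·(-1/2)/[(-1)·(-2)] = -1/8
L_1(3/2) = (3/2)·(-1/2)/[(1)·(-1)] = 3/4
L_2(3/2) = (3/2)·(1/2)/[(2)·(1)] = 3/8
Sum: (-8)·(-1/8) + (-6)·(3/4) + 9·(3/8) = -1/8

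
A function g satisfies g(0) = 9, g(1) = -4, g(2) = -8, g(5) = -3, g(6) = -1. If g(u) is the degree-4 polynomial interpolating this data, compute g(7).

2

L_0(7) = (6)·(5)·(2)·(1)/[(-1)·(-2)·(-5)·(-6)] = 1
L_1(7) = (7)·(5)·(2)·(1)/[(1)·(-1)·(-4)·(-5)] = -7/2
L_2(7) = (7)·(6)·(2)·(1)/[(2)·(1)·(-3)·(-4)] = 7/2
L_3(7) = (7)·(6)·(5)·(1)/[(5)·(4)·(3)·(-1)] = -7/2
L_4(7) = (7)·(6)·(5)·(2)/[(6)·(5)·(4)·(1)] = 7/2
Sum: 9·(1) + (-4)·(-7/2) + (-8)·(7/2) + (-3)·(-7/2) + (-1)·(7/2) = 2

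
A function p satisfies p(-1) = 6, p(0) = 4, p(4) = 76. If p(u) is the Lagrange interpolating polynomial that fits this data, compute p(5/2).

Evaluate each Lagrange basis at u = 5/2:
L_0(5/2) = (5/2)·(-3/2)/[(-1)·(-5)] = -3/4
L_1(5/2) = (7/2)·(-3/2)/[(1)·(-4)] = 21/16
L_2(5/2) = (7/2)·(5/2)/[(5)·(4)] = 7/16
Sum: 6·(-3/4) + 4·(21/16) + 76·(7/16) = 34

34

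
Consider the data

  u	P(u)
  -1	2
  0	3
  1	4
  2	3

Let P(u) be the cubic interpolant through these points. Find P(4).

-13

Using Newton's divided-difference form:
P[-1,0] = (3 - 2) / (0 - (-1)) = 1
P[0,1] = (4 - 3) / (1 - 0) = 1
P[1,2] = (3 - 4) / (2 - 1) = -1
P[-1,0,1] = (1 - 1) / (1 - (-1)) = 0
P[0,1,2] = (-1 - 1) / (2 - 0) = -1
P[-1,0,1,2] = (-1 - 0) / (2 - (-1)) = -1/3
P(4) = 2 + 1·(5) + 0·(5)·(4) + (-1/3)·(5)·(4)·(3) = -13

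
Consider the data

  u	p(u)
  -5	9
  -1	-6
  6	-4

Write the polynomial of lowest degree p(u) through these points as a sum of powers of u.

p(u) = (113/308)u^2 - (477/308)u - 1219/154

Build the Lagrange basis polynomials:
L_0(u) = (u + 1)(u - 6) / [44] = (1/44)u^2 - (5/44)u - 3/22
L_1(u) = (u + 5)(u - 6) / [-28] = -(1/28)u^2 + (1/28)u + 15/14
L_2(u) = (u + 5)(u + 1) / [77] = (1/77)u^2 + (6/77)u + 5/77
p(u) = 9·L_0 + (-6)·L_1 + (-4)·L_2
  9·L_0(u) = (9/44)u^2 - (45/44)u - 27/22
  (-6)·L_1(u) = (3/14)u^2 - (3/14)u - 45/7
  (-4)·L_2(u) = -(4/77)u^2 - (24/77)u - 20/77
Adding term by term: (113/308)u^2 - (477/308)u - 1219/154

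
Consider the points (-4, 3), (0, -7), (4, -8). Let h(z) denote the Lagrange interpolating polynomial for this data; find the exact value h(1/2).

-975/128

Evaluate each Lagrange basis at z = 1/2:
L_0(1/2) = (1/2)·(-7/2)/[(-4)·(-8)] = -7/128
L_1(1/2) = (9/2)·(-7/2)/[(4)·(-4)] = 63/64
L_2(1/2) = (9/2)·(1/2)/[(8)·(4)] = 9/128
Sum: 3·(-7/128) + (-7)·(63/64) + (-8)·(9/128) = -975/128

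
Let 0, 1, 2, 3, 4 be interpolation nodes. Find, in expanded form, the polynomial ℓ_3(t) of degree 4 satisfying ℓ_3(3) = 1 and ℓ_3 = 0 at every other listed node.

ℓ_3(t) = -(1/6)t^4 + (7/6)t^3 - (7/3)t^2 + (4/3)t

ℓ_3(t) = t(t - 1)(t - 2)(t - 4) / [(3)·(2)·(1)·(-1)]
       = (t^4 - 7t^3 + 14t^2 - 8t) / (-6)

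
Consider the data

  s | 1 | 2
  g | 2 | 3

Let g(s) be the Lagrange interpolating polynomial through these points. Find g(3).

Evaluate each Lagrange basis at s = 3:
L_0(3) = (1)/[(-1)] = -1
L_1(3) = (2)/[(1)] = 2
Sum: 2·(-1) + 3·(2) = 4

4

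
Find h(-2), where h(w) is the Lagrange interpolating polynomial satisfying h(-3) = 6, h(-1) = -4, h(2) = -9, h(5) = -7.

7/36

L_0(-2) = (-1)·(-4)·(-7)/[(-2)·(-5)·(-8)] = 7/20
L_1(-2) = (1)·(-4)·(-7)/[(2)·(-3)·(-6)] = 7/9
L_2(-2) = (1)·(-1)·(-7)/[(5)·(3)·(-3)] = -7/45
L_3(-2) = (1)·(-1)·(-4)/[(8)·(6)·(3)] = 1/36
Sum: 6·(7/20) + (-4)·(7/9) + (-9)·(-7/45) + (-7)·(1/36) = 7/36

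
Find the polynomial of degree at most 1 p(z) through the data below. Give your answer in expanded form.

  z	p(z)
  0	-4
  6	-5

Build the Lagrange basis polynomials:
L_0(z) = (z - 6) / [-6] = -(1/6)z + 1
L_1(z) = z / [6] = (1/6)z
p(z) = (-4)·L_0 + (-5)·L_1
  (-4)·L_0(z) = (2/3)z - 4
  (-5)·L_1(z) = -(5/6)z
Adding term by term: -(1/6)z - 4

p(z) = -(1/6)z - 4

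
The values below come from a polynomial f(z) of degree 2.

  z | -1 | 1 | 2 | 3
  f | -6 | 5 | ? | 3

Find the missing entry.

The 3 known values determine f uniquely (degree ≤ 2).
Evaluate each Lagrange basis at z = 2:
L_0(2) = (1)·(-1)/[(-2)·(-4)] = -1/8
L_1(2) = (3)·(-1)/[(2)·(-2)] = 3/4
L_2(2) = (3)·(1)/[(4)·(2)] = 3/8
Sum: (-6)·(-1/8) + 5·(3/4) + 3·(3/8) = 45/8

45/8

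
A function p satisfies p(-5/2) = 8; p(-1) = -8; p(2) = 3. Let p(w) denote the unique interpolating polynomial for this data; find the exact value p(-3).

Evaluate each Lagrange basis at w = -3:
L_0(-3) = (-2)·(-5)/[(-3/2)·(-9/2)] = 40/27
L_1(-3) = (-1/2)·(-5)/[(3/2)·(-3)] = -5/9
L_2(-3) = (-1/2)·(-2)/[(9/2)·(3)] = 2/27
Sum: 8·(40/27) + (-8)·(-5/9) + 3·(2/27) = 446/27

446/27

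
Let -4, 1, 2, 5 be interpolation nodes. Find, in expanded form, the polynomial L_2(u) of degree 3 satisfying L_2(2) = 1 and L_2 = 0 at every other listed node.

L_2(u) = -(1/18)u^3 + (1/9)u^2 + (19/18)u - 10/9

L_2(u) = (u + 4)(u - 1)(u - 5) / [(6)·(1)·(-3)]
       = (u^3 - 2u^2 - 19u + 20) / (-18)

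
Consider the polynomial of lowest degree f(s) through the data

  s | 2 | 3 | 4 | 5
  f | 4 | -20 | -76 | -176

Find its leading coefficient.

-2

Build the Lagrange basis polynomials:
L_0(s) = (s - 3)(s - 4)(s - 5) / [-6] = -(1/6)s^3 + 2s^2 - (47/6)s + 10
L_1(s) = (s - 2)(s - 4)(s - 5) / [2] = (1/2)s^3 - (11/2)s^2 + 19s - 20
L_2(s) = (s - 2)(s - 3)(s - 5) / [-2] = -(1/2)s^3 + 5s^2 - (31/2)s + 15
L_3(s) = (s - 2)(s - 3)(s - 4) / [6] = (1/6)s^3 - (3/2)s^2 + (13/3)s - 4
f(s) = 4·L_0 + (-20)·L_1 + (-76)·L_2 + (-176)·L_3
Only the coefficient of s^3 is needed; take it from each L_i and combine:
4·(-1/6) + (-20)·(1/2) + (-76)·(-1/2) + (-176)·(1/6) = -2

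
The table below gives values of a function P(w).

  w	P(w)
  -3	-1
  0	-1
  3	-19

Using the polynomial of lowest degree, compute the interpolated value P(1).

L_0(1) = (1)·(-2)/[(-3)·(-6)] = -1/9
L_1(1) = (4)·(-2)/[(3)·(-3)] = 8/9
L_2(1) = (4)·(1)/[(6)·(3)] = 2/9
Sum: (-1)·(-1/9) + (-1)·(8/9) + (-19)·(2/9) = -5

-5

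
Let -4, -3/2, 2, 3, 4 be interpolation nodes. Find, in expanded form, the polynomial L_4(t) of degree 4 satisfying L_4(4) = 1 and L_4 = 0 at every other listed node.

L_4(t) = (t + 4)(t + 3/2)(t - 2)(t - 3) / [(8)·(11/2)·(2)·(1)]
       = (t^4 + (1/2)t^3 - (31/2)t^2 + 3t + 36) / (88)

L_4(t) = (1/88)t^4 + (1/176)t^3 - (31/176)t^2 + (3/88)t + 9/22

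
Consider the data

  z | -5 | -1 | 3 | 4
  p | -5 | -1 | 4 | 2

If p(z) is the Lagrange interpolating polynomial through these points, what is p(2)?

1019/240

Evaluate each Lagrange basis at z = 2:
L_0(2) = (3)·(-1)·(-2)/[(-4)·(-8)·(-9)] = -1/48
L_1(2) = (7)·(-1)·(-2)/[(4)·(-4)·(-5)] = 7/40
L_2(2) = (7)·(3)·(-2)/[(8)·(4)·(-1)] = 21/16
L_3(2) = (7)·(3)·(-1)/[(9)·(5)·(1)] = -7/15
Sum: (-5)·(-1/48) + (-1)·(7/40) + 4·(21/16) + 2·(-7/15) = 1019/240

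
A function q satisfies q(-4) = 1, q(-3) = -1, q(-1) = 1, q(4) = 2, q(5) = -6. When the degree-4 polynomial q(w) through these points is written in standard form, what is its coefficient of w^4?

Build the Lagrange basis polynomials:
L_0(w) = (w + 3)(w + 1)(w - 4)(w - 5) / [216] = (1/216)w^4 - (5/216)w^3 - (13/216)w^2 + (53/216)w + 5/18
L_1(w) = (w + 4)(w + 1)(w - 4)(w - 5) / [-112] = -(1/112)w^4 + (1/28)w^3 + (3/16)w^2 - (4/7)w - 5/7
L_2(w) = (w + 4)(w + 3)(w - 4)(w - 5) / [180] = (1/180)w^4 - (1/90)w^3 - (31/180)w^2 + (8/45)w + 4/3
L_3(w) = (w + 4)(w + 3)(w + 1)(w - 5) / [-280] = -(1/280)w^4 - (3/280)w^3 + (3/40)w^2 + (83/280)w + 3/14
L_4(w) = (w + 4)(w + 3)(w + 1)(w - 4) / [432] = (1/432)w^4 + (1/108)w^3 - (13/432)w^2 - (4/27)w - 1/9
q(w) = 1·L_0 + (-1)·L_1 + 1·L_2 + 2·L_3 + (-6)·L_4
Only the coefficient of w^4 is needed; take it from each L_i and combine:
1·(1/216) + (-1)·(-1/112) + 1·(1/180) + 2·(-1/280) + (-6)·(1/432) = -29/15120

-29/15120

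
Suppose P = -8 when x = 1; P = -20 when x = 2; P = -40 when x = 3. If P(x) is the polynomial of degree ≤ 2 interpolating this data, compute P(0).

Evaluate each Lagrange basis at x = 0:
L_0(0) = (-2)·(-3)/[(-1)·(-2)] = 3
L_1(0) = (-1)·(-3)/[(1)·(-1)] = -3
L_2(0) = (-1)·(-2)/[(2)·(1)] = 1
Sum: (-8)·(3) + (-20)·(-3) + (-40)·(1) = -4

-4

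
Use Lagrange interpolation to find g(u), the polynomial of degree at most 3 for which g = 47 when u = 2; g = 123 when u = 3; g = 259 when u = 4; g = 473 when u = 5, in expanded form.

g(u) = 3u^3 + 3u^2 + 4u + 3

L_0(u) = (u - 3)(u - 4)(u - 5) / [-6] = -(1/6)u^3 + 2u^2 - (47/6)u + 10
L_1(u) = (u - 2)(u - 4)(u - 5) / [2] = (1/2)u^3 - (11/2)u^2 + 19u - 20
L_2(u) = (u - 2)(u - 3)(u - 5) / [-2] = -(1/2)u^3 + 5u^2 - (31/2)u + 15
L_3(u) = (u - 2)(u - 3)(u - 4) / [6] = (1/6)u^3 - (3/2)u^2 + (13/3)u - 4
g(u) = 47·L_0 + 123·L_1 + 259·L_2 + 473·L_3
  47·L_0(u) = -(47/6)u^3 + 94u^2 - (2209/6)u + 470
  123·L_1(u) = (123/2)u^3 - (1353/2)u^2 + 2337u - 2460
  259·L_2(u) = -(259/2)u^3 + 1295u^2 - (8029/2)u + 3885
  473·L_3(u) = (473/6)u^3 - (1419/2)u^2 + (6149/3)u - 1892
Adding term by term: 3u^3 + 3u^2 + 4u + 3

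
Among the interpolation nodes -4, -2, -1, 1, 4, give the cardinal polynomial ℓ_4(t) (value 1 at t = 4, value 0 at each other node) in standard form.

ℓ_4(t) = (1/720)t^4 + (1/120)t^3 + (7/720)t^2 - (1/120)t - 1/90

ℓ_4(t) = (t + 4)(t + 2)(t + 1)(t - 1) / [(8)·(6)·(5)·(3)]
       = (t^4 + 6t^3 + 7t^2 - 6t - 8) / (720)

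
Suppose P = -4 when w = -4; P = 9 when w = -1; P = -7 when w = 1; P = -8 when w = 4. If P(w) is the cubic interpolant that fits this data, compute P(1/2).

Evaluate each Lagrange basis at w = 1/2:
L_0(1/2) = (3/2)·(-1/2)·(-7/2)/[(-3)·(-5)·(-8)] = -7/320
L_1(1/2) = (9/2)·(-1/2)·(-7/2)/[(3)·(-2)·(-5)] = 21/80
L_2(1/2) = (9/2)·(3/2)·(-7/2)/[(5)·(2)·(-3)] = 63/80
L_3(1/2) = (9/2)·(3/2)·(-1/2)/[(8)·(5)·(3)] = -9/320
Sum: (-4)·(-7/320) + 9·(21/80) + (-7)·(63/80) + (-8)·(-9/320) = -227/80

-227/80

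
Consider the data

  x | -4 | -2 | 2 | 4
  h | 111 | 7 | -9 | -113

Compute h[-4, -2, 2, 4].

-2

h[-4,-2] = (7 - 111) / (-2 - (-4)) = -52
h[-2,2] = (-9 - 7) / (2 - (-2)) = -4
h[2,4] = (-113 - (-9)) / (4 - 2) = -52
h[-4,-2,2] = (-4 - (-52)) / (2 - (-4)) = 8
h[-2,2,4] = (-52 - (-4)) / (4 - (-2)) = -8
h[-4,-2,2,4] = (-8 - 8) / (4 - (-4)) = -2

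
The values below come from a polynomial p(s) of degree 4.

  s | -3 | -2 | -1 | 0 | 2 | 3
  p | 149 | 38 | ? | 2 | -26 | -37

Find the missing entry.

7

The 5 known values determine p uniquely (degree ≤ 4).
L_0(-1) = (1)·(-1)·(-3)·(-4)/[(-1)·(-3)·(-5)·(-6)] = -2/15
L_1(-1) = (2)·(-1)·(-3)·(-4)/[(1)·(-2)·(-4)·(-5)] = 3/5
L_2(-1) = (2)·(1)·(-3)·(-4)/[(3)·(2)·(-2)·(-3)] = 2/3
L_3(-1) = (2)·(1)·(-1)·(-4)/[(5)·(4)·(2)·(-1)] = -1/5
L_4(-1) = (2)·(1)·(-1)·(-3)/[(6)·(5)·(3)·(1)] = 1/15
Sum: 149·(-2/15) + 38·(3/5) + 2·(2/3) + (-26)·(-1/5) + (-37)·(1/15) = 7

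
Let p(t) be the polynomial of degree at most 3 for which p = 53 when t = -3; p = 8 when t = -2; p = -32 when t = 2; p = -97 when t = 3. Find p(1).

-7

Evaluate each Lagrange basis at t = 1:
L_0(1) = (3)·(-1)·(-2)/[(-1)·(-5)·(-6)] = -1/5
L_1(1) = (4)·(-1)·(-2)/[(1)·(-4)·(-5)] = 2/5
L_2(1) = (4)·(3)·(-2)/[(5)·(4)·(-1)] = 6/5
L_3(1) = (4)·(3)·(-1)/[(6)·(5)·(1)] = -2/5
Sum: 53·(-1/5) + 8·(2/5) + (-32)·(6/5) + (-97)·(-2/5) = -7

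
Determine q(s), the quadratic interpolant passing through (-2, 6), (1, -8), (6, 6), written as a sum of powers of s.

q(s) = (14/15)s^2 - (56/15)s - 26/5

L_0(s) = (s - 1)(s - 6) / [24] = (1/24)s^2 - (7/24)s + 1/4
L_1(s) = (s + 2)(s - 6) / [-15] = -(1/15)s^2 + (4/15)s + 4/5
L_2(s) = (s + 2)(s - 1) / [40] = (1/40)s^2 + (1/40)s - 1/20
q(s) = 6·L_0 + (-8)·L_1 + 6·L_2
  6·L_0(s) = (1/4)s^2 - (7/4)s + 3/2
  (-8)·L_1(s) = (8/15)s^2 - (32/15)s - 32/5
  6·L_2(s) = (3/20)s^2 + (3/20)s - 3/10
Adding term by term: (14/15)s^2 - (56/15)s - 26/5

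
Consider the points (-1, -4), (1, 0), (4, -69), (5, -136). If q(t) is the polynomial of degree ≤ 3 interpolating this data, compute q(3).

-28

Using Newton's divided-difference form:
q[-1,1] = (0 - (-4)) / (1 - (-1)) = 2
q[1,4] = (-69 - 0) / (4 - 1) = -23
q[4,5] = (-136 - (-69)) / (5 - 4) = -67
q[-1,1,4] = (-23 - 2) / (4 - (-1)) = -5
q[1,4,5] = (-67 - (-23)) / (5 - 1) = -11
q[-1,1,4,5] = (-11 - (-5)) / (5 - (-1)) = -1
q(3) = -4 + 2·(4) + (-5)·(4)·(2) + (-1)·(4)·(2)·(-1) = -28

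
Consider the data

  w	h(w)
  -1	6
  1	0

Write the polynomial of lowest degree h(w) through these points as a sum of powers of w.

L_0(w) = (w - 1) / [-2] = -(1/2)w + 1/2
L_1(w) = (w + 1) / [2] = (1/2)w + 1/2
h(w) = 6·L_0 + 0·L_1
  6·L_0(w) = -3w + 3
  0·L_1(w) = 0
Adding term by term: -3w + 3

h(w) = -3w + 3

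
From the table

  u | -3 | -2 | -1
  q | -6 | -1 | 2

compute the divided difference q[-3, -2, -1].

-1

q[-3,-2] = (-1 - (-6)) / (-2 - (-3)) = 5
q[-2,-1] = (2 - (-1)) / (-1 - (-2)) = 3
q[-3,-2,-1] = (3 - 5) / (-1 - (-3)) = -1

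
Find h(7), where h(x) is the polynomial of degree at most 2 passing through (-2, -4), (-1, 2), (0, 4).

L_0(7) = (8)·(7)/[(-1)·(-2)] = 28
L_1(7) = (9)·(7)/[(1)·(-1)] = -63
L_2(7) = (9)·(8)/[(2)·(1)] = 36
Sum: (-4)·(28) + 2·(-63) + 4·(36) = -94

-94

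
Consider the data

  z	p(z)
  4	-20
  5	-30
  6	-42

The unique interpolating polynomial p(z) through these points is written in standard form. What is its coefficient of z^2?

The leading coefficient equals the top divided difference p[4,5,6].
p[4,5] = (-30 - (-20)) / (5 - 4) = -10
p[5,6] = (-42 - (-30)) / (6 - 5) = -12
p[4,5,6] = (-12 - (-10)) / (6 - 4) = -1

-1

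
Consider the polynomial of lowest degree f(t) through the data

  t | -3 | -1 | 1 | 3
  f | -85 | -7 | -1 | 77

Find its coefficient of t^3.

3

The leading coefficient equals the top divided difference f[-3,-1,1,3].
f[-3,-1] = (-7 - (-85)) / (-1 - (-3)) = 39
f[-1,1] = (-1 - (-7)) / (1 - (-1)) = 3
f[1,3] = (77 - (-1)) / (3 - 1) = 39
f[-3,-1,1] = (3 - 39) / (1 - (-3)) = -9
f[-1,1,3] = (39 - 3) / (3 - (-1)) = 9
f[-3,-1,1,3] = (9 - (-9)) / (3 - (-3)) = 3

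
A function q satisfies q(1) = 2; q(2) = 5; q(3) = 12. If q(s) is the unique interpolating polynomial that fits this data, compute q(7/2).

17

L_0(7/2) = (3/2)·(1/2)/[(-1)·(-2)] = 3/8
L_1(7/2) = (5/2)·(1/2)/[(1)·(-1)] = -5/4
L_2(7/2) = (5/2)·(3/2)/[(2)·(1)] = 15/8
Sum: 2·(3/8) + 5·(-5/4) + 12·(15/8) = 17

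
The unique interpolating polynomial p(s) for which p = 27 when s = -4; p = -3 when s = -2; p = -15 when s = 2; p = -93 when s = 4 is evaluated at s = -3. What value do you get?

5

Using Newton's divided-difference form:
p[-4,-2] = (-3 - 27) / (-2 - (-4)) = -15
p[-2,2] = (-15 - (-3)) / (2 - (-2)) = -3
p[2,4] = (-93 - (-15)) / (4 - 2) = -39
p[-4,-2,2] = (-3 - (-15)) / (2 - (-4)) = 2
p[-2,2,4] = (-39 - (-3)) / (4 - (-2)) = -6
p[-4,-2,2,4] = (-6 - 2) / (4 - (-4)) = -1
p(-3) = 27 + (-15)·(1) + 2·(1)·(-1) + (-1)·(1)·(-1)·(-5) = 5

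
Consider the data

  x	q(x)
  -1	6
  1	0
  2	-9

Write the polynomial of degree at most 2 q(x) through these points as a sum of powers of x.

q(x) = -2x^2 - 3x + 5

L_0(x) = (x - 1)(x - 2) / [6] = (1/6)x^2 - (1/2)x + 1/3
L_1(x) = (x + 1)(x - 2) / [-2] = -(1/2)x^2 + (1/2)x + 1
L_2(x) = (x + 1)(x - 1) / [3] = (1/3)x^2 - 1/3
q(x) = 6·L_0 + 0·L_1 + (-9)·L_2
  6·L_0(x) = x^2 - 3x + 2
  0·L_1(x) = 0
  (-9)·L_2(x) = -3x^2 + 3
Adding term by term: -2x^2 - 3x + 5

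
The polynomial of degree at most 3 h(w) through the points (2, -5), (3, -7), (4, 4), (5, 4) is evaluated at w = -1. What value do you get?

319

Evaluate each Lagrange basis at w = -1:
L_0(-1) = (-4)·(-5)·(-6)/[(-1)·(-2)·(-3)] = 20
L_1(-1) = (-3)·(-5)·(-6)/[(1)·(-1)·(-2)] = -45
L_2(-1) = (-3)·(-4)·(-6)/[(2)·(1)·(-1)] = 36
L_3(-1) = (-3)·(-4)·(-5)/[(3)·(2)·(1)] = -10
Sum: (-5)·(20) + (-7)·(-45) + 4·(36) + 4·(-10) = 319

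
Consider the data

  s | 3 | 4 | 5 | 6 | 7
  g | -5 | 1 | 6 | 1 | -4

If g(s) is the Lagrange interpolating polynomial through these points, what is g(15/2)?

Evaluate each Lagrange basis at s = 15/2:
L_0(15/2) = (7/2)·(5/2)·(3/2)·(1/2)/[(-1)·(-2)·(-3)·(-4)] = 35/128
L_1(15/2) = (9/2)·(5/2)·(3/2)·(1/2)/[(1)·(-1)·(-2)·(-3)] = -45/32
L_2(15/2) = (9/2)·(7/2)·(3/2)·(1/2)/[(2)·(1)·(-1)·(-2)] = 189/64
L_3(15/2) = (9/2)·(7/2)·(5/2)·(1/2)/[(3)·(2)·(1)·(-1)] = -105/32
L_4(15/2) = (9/2)·(7/2)·(5/2)·(3/2)/[(4)·(3)·(2)·(1)] = 315/128
Sum: (-5)·(35/128) + 1·(-45/32) + 6·(189/64) + 1·(-105/32) + (-4)·(315/128) = 233/128

233/128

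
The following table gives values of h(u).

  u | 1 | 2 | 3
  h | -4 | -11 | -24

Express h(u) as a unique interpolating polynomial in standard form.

Build the Lagrange basis polynomials:
L_0(u) = (u - 2)(u - 3) / [2] = (1/2)u^2 - (5/2)u + 3
L_1(u) = (u - 1)(u - 3) / [-1] = -u^2 + 4u - 3
L_2(u) = (u - 1)(u - 2) / [2] = (1/2)u^2 - (3/2)u + 1
h(u) = (-4)·L_0 + (-11)·L_1 + (-24)·L_2
  (-4)·L_0(u) = -2u^2 + 10u - 12
  (-11)·L_1(u) = 11u^2 - 44u + 33
  (-24)·L_2(u) = -12u^2 + 36u - 24
Adding term by term: -3u^2 + 2u - 3

h(u) = -3u^2 + 2u - 3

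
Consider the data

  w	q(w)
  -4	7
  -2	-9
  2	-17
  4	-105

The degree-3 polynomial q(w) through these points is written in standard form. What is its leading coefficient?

L_0(w) = (w + 2)(w - 2)(w - 4) / [-96] = -(1/96)w^3 + (1/24)w^2 + (1/24)w - 1/6
L_1(w) = (w + 4)(w - 2)(w - 4) / [48] = (1/48)w^3 - (1/24)w^2 - (1/3)w + 2/3
L_2(w) = (w + 4)(w + 2)(w - 4) / [-48] = -(1/48)w^3 - (1/24)w^2 + (1/3)w + 2/3
L_3(w) = (w + 4)(w + 2)(w - 2) / [96] = (1/96)w^3 + (1/24)w^2 - (1/24)w - 1/6
q(w) = 7·L_0 + (-9)·L_1 + (-17)·L_2 + (-105)·L_3
Only the coefficient of w^3 is needed; take it from each L_i and combine:
7·(-1/96) + (-9)·(1/48) + (-17)·(-1/48) + (-105)·(1/96) = -1

-1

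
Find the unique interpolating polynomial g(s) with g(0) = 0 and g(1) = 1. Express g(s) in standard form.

g(s) = s

Build the Lagrange basis polynomials:
L_0(s) = (s - 1) / [-1] = -s + 1
L_1(s) = s / [1] = s
g(s) = 0·L_0 + 1·L_1
  0·L_0(s) = 0
  1·L_1(s) = s
Adding term by term: s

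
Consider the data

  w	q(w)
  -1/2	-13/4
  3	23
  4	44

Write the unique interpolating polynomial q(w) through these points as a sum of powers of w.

q(w) = 3w^2 - 4

Build the Lagrange basis polynomials:
L_0(w) = (w - 3)(w - 4) / [63/4] = (4/63)w^2 - (4/9)w + 16/21
L_1(w) = (w + 1/2)(w - 4) / [-7/2] = -(2/7)w^2 + w + 4/7
L_2(w) = (w + 1/2)(w - 3) / [9/2] = (2/9)w^2 - (5/9)w - 1/3
q(w) = (-13/4)·L_0 + 23·L_1 + 44·L_2
  (-13/4)·L_0(w) = -(13/63)w^2 + (13/9)w - 52/21
  23·L_1(w) = -(46/7)w^2 + 23w + 92/7
  44·L_2(w) = (88/9)w^2 - (220/9)w - 44/3
Adding term by term: 3w^2 - 4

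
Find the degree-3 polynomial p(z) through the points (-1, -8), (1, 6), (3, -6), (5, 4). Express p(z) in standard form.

p(z) = z^3 - (25/4)z^2 + 6z + 21/4

Newton's divided differences:
p[-1,1] = (6 - (-8)) / (1 - (-1)) = 7
p[1,3] = (-6 - 6) / (3 - 1) = -6
p[3,5] = (4 - (-6)) / (5 - 3) = 5
p[-1,1,3] = (-6 - 7) / (3 - (-1)) = -13/4
p[1,3,5] = (5 - (-6)) / (5 - 1) = 11/4
p[-1,1,3,5] = (11/4 - (-13/4)) / (5 - (-1)) = 1
p(z) = -8 + 7·(z + 1) + (-13/4)·(z + 1)(z - 1) + 1·(z + 1)(z - 1)(z - 3)
Expanding: p(z) = z^3 - (25/4)z^2 + 6z + 21/4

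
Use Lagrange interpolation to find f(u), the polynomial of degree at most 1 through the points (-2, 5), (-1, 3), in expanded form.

f(u) = -2u + 1

Build the Lagrange basis polynomials:
L_0(u) = (u + 1) / [-1] = -u - 1
L_1(u) = (u + 2) / [1] = u + 2
f(u) = 5·L_0 + 3·L_1
  5·L_0(u) = -5u - 5
  3·L_1(u) = 3u + 6
Adding term by term: -2u + 1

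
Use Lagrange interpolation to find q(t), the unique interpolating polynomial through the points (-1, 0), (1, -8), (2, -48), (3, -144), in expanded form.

Build the Lagrange basis polynomials:
L_0(t) = (t - 1)(t - 2)(t - 3) / [-24] = -(1/24)t^3 + (1/4)t^2 - (11/24)t + 1/4
L_1(t) = (t + 1)(t - 2)(t - 3) / [4] = (1/4)t^3 - t^2 + (1/4)t + 3/2
L_2(t) = (t + 1)(t - 1)(t - 3) / [-3] = -(1/3)t^3 + t^2 + (1/3)t - 1
L_3(t) = (t + 1)(t - 1)(t - 2) / [8] = (1/8)t^3 - (1/4)t^2 - (1/8)t + 1/4
q(t) = 0·L_0 + (-8)·L_1 + (-48)·L_2 + (-144)·L_3
  0·L_0(t) = 0
  (-8)·L_1(t) = -2t^3 + 8t^2 - 2t - 12
  (-48)·L_2(t) = 16t^3 - 48t^2 - 16t + 48
  (-144)·L_3(t) = -18t^3 + 36t^2 + 18t - 36
Adding term by term: -4t^3 - 4t^2

q(t) = -4t^3 - 4t^2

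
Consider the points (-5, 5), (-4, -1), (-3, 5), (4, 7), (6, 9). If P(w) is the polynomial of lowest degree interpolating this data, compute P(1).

Evaluate each Lagrange basis at w = 1:
L_0(1) = (5)·(4)·(-3)·(-5)/[(-1)·(-2)·(-9)·(-11)] = 50/33
L_1(1) = (6)·(4)·(-3)·(-5)/[(1)·(-1)·(-8)·(-10)] = -9/2
L_2(1) = (6)·(5)·(-3)·(-5)/[(2)·(1)·(-7)·(-9)] = 25/7
L_3(1) = (6)·(5)·(4)·(-5)/[(9)·(8)·(7)·(-2)] = 25/42
L_4(1) = (6)·(5)·(4)·(-3)/[(11)·(10)·(9)·(2)] = -2/11
Sum: 5·(50/33) + (-1)·(-9/2) + 5·(25/7) + 7·(25/42) + 9·(-2/11) = 7499/231

7499/231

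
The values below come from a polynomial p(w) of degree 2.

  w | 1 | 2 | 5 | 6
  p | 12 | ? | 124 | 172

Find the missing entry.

28

The 3 known values determine p uniquely (degree ≤ 2).
Evaluate each Lagrange basis at w = 2:
L_0(2) = (-3)·(-4)/[(-4)·(-5)] = 3/5
L_1(2) = (1)·(-4)/[(4)·(-1)] = 1
L_2(2) = (1)·(-3)/[(5)·(1)] = -3/5
Sum: 12·(3/5) + 124·(1) + 172·(-3/5) = 28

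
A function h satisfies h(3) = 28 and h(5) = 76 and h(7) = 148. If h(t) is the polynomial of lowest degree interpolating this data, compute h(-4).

Using Newton's divided-difference form:
h[3,5] = (76 - 28) / (5 - 3) = 24
h[5,7] = (148 - 76) / (7 - 5) = 36
h[3,5,7] = (36 - 24) / (7 - 3) = 3
h(-4) = 28 + 24·(-7) + 3·(-7)·(-9) = 49

49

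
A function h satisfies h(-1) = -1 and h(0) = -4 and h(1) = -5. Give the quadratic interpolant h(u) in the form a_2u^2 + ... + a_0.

Newton's divided differences:
h[-1,0] = (-4 - (-1)) / (0 - (-1)) = -3
h[0,1] = (-5 - (-4)) / (1 - 0) = -1
h[-1,0,1] = (-1 - (-3)) / (1 - (-1)) = 1
h(u) = -1 + (-3)·(u + 1) + 1·(u + 1)u
Expanding: h(u) = u^2 - 2u - 4

h(u) = u^2 - 2u - 4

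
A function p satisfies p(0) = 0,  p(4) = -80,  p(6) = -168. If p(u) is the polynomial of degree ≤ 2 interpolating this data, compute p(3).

Evaluate each Lagrange basis at u = 3:
L_0(3) = (-1)·(-3)/[(-4)·(-6)] = 1/8
L_1(3) = (3)·(-3)/[(4)·(-2)] = 9/8
L_2(3) = (3)·(-1)/[(6)·(2)] = -1/4
Sum: 0 + (-80)·(9/8) + (-168)·(-1/4) = -48

-48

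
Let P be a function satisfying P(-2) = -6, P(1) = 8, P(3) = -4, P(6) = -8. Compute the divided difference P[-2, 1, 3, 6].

P[-2,1] = (8 - (-6)) / (1 - (-2)) = 14/3
P[1,3] = (-4 - 8) / (3 - 1) = -6
P[3,6] = (-8 - (-4)) / (6 - 3) = -4/3
P[-2,1,3] = (-6 - 14/3) / (3 - (-2)) = -32/15
P[1,3,6] = (-4/3 - (-6)) / (6 - 1) = 14/15
P[-2,1,3,6] = (14/15 - (-32/15)) / (6 - (-2)) = 23/60

23/60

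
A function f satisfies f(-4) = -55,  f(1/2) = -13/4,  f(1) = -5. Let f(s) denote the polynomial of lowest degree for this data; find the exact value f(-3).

Evaluate each Lagrange basis at s = -3:
L_0(-3) = (-7/2)·(-4)/[(-9/2)·(-5)] = 28/45
L_1(-3) = (1)·(-4)/[(9/2)·(-1/2)] = 16/9
L_2(-3) = (1)·(-7/2)/[(5)·(1/2)] = -7/5
Sum: (-55)·(28/45) + (-13/4)·(16/9) + (-5)·(-7/5) = -33

-33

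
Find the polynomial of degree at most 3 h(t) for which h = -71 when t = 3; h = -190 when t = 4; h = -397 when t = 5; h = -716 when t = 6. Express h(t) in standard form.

Build the Lagrange basis polynomials:
L_0(t) = (t - 4)(t - 5)(t - 6) / [-6] = -(1/6)t^3 + (5/2)t^2 - (37/3)t + 20
L_1(t) = (t - 3)(t - 5)(t - 6) / [2] = (1/2)t^3 - 7t^2 + (63/2)t - 45
L_2(t) = (t - 3)(t - 4)(t - 6) / [-2] = -(1/2)t^3 + (13/2)t^2 - 27t + 36
L_3(t) = (t - 3)(t - 4)(t - 5) / [6] = (1/6)t^3 - 2t^2 + (47/6)t - 10
h(t) = (-71)·L_0 + (-190)·L_1 + (-397)·L_2 + (-716)·L_3
  (-71)·L_0(t) = (71/6)t^3 - (355/2)t^2 + (2627/3)t - 1420
  (-190)·L_1(t) = -95t^3 + 1330t^2 - 5985t + 8550
  (-397)·L_2(t) = (397/2)t^3 - (5161/2)t^2 + 10719t - 14292
  (-716)·L_3(t) = -(358/3)t^3 + 1432t^2 - (16826/3)t + 7160
Adding term by term: -4t^3 + 4t^2 + t - 2

h(t) = -4t^3 + 4t^2 + t - 2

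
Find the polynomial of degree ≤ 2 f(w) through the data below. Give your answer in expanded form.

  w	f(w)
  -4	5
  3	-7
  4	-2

Build the Lagrange basis polynomials:
L_0(w) = (w - 3)(w - 4) / [56] = (1/56)w^2 - (1/8)w + 3/14
L_1(w) = (w + 4)(w - 4) / [-7] = -(1/7)w^2 + 16/7
L_2(w) = (w + 4)(w - 3) / [8] = (1/8)w^2 + (1/8)w - 3/2
f(w) = 5·L_0 + (-7)·L_1 + (-2)·L_2
  5·L_0(w) = (5/56)w^2 - (5/8)w + 15/14
  (-7)·L_1(w) = w^2 - 16
  (-2)·L_2(w) = -(1/4)w^2 - (1/4)w + 3
Adding term by term: (47/56)w^2 - (7/8)w - 167/14

f(w) = (47/56)w^2 - (7/8)w - 167/14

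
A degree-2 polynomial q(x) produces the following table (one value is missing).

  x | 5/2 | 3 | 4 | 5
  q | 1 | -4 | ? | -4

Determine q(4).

The 3 known values determine q uniquely (degree ≤ 2).
Evaluate each Lagrange basis at x = 4:
L_0(4) = (1)·(-1)/[(-1/2)·(-5/2)] = -4/5
L_1(4) = (3/2)·(-1)/[(1/2)·(-2)] = 3/2
L_2(4) = (3/2)·(1)/[(5/2)·(2)] = 3/10
Sum: 1·(-4/5) + (-4)·(3/2) + (-4)·(3/10) = -8

-8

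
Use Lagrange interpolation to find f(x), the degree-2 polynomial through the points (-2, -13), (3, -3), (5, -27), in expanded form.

L_0(x) = (x - 3)(x - 5) / [35] = (1/35)x^2 - (8/35)x + 3/7
L_1(x) = (x + 2)(x - 5) / [-10] = -(1/10)x^2 + (3/10)x + 1
L_2(x) = (x + 2)(x - 3) / [14] = (1/14)x^2 - (1/14)x - 3/7
f(x) = (-13)·L_0 + (-3)·L_1 + (-27)·L_2
  (-13)·L_0(x) = -(13/35)x^2 + (104/35)x - 39/7
  (-3)·L_1(x) = (3/10)x^2 - (9/10)x - 3
  (-27)·L_2(x) = -(27/14)x^2 + (27/14)x + 81/7
Adding term by term: -2x^2 + 4x + 3

f(x) = -2x^2 + 4x + 3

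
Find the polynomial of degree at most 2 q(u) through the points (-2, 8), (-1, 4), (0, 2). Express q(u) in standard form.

q(u) = u^2 - u + 2

L_0(u) = (u + 1)u / [2] = (1/2)u^2 + (1/2)u
L_1(u) = (u + 2)u / [-1] = -u^2 - 2u
L_2(u) = (u + 2)(u + 1) / [2] = (1/2)u^2 + (3/2)u + 1
q(u) = 8·L_0 + 4·L_1 + 2·L_2
  8·L_0(u) = 4u^2 + 4u
  4·L_1(u) = -4u^2 - 8u
  2·L_2(u) = u^2 + 3u + 2
Adding term by term: u^2 - u + 2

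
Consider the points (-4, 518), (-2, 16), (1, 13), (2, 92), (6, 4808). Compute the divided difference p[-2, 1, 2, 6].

25

p[-2,1] = (13 - 16) / (1 - (-2)) = -1
p[1,2] = (92 - 13) / (2 - 1) = 79
p[2,6] = (4808 - 92) / (6 - 2) = 1179
p[-2,1,2] = (79 - (-1)) / (2 - (-2)) = 20
p[1,2,6] = (1179 - 79) / (6 - 1) = 220
p[-2,1,2,6] = (220 - 20) / (6 - (-2)) = 25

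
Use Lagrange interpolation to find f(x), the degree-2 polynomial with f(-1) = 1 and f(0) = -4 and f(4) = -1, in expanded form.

L_0(x) = x(x - 4) / [5] = (1/5)x^2 - (4/5)x
L_1(x) = (x + 1)(x - 4) / [-4] = -(1/4)x^2 + (3/4)x + 1
L_2(x) = (x + 1)x / [20] = (1/20)x^2 + (1/20)x
f(x) = 1·L_0 + (-4)·L_1 + (-1)·L_2
  1·L_0(x) = (1/5)x^2 - (4/5)x
  (-4)·L_1(x) = x^2 - 3x - 4
  (-1)·L_2(x) = -(1/20)x^2 - (1/20)x
Adding term by term: (23/20)x^2 - (77/20)x - 4

f(x) = (23/20)x^2 - (77/20)x - 4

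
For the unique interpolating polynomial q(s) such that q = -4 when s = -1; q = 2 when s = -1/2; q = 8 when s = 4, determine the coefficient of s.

Build the Lagrange basis polynomials:
L_0(s) = (s + 1/2)(s - 4) / [5/2] = (2/5)s^2 - (7/5)s - 4/5
L_1(s) = (s + 1)(s - 4) / [-9/4] = -(4/9)s^2 + (4/3)s + 16/9
L_2(s) = (s + 1)(s + 1/2) / [45/2] = (2/45)s^2 + (1/15)s + 1/45
q(s) = (-4)·L_0 + 2·L_1 + 8·L_2
Only the coefficient of s is needed; take it from each L_i and combine:
(-4)·(-7/5) + 2·(4/3) + 8·(1/15) = 44/5

44/5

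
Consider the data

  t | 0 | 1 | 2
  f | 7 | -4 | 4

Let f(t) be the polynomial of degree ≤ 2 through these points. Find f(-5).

Evaluate each Lagrange basis at t = -5:
L_0(-5) = (-6)·(-7)/[(-1)·(-2)] = 21
L_1(-5) = (-5)·(-7)/[(1)·(-1)] = -35
L_2(-5) = (-5)·(-6)/[(2)·(1)] = 15
Sum: 7·(21) + (-4)·(-35) + 4·(15) = 347

347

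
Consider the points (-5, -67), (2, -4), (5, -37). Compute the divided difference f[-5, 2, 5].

-2

f[-5,2] = (-4 - (-67)) / (2 - (-5)) = 9
f[2,5] = (-37 - (-4)) / (5 - 2) = -11
f[-5,2,5] = (-11 - 9) / (5 - (-5)) = -2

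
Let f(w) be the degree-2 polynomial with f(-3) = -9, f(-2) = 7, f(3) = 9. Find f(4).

-31/5

Using Newton's divided-difference form:
f[-3,-2] = (7 - (-9)) / (-2 - (-3)) = 16
f[-2,3] = (9 - 7) / (3 - (-2)) = 2/5
f[-3,-2,3] = (2/5 - 16) / (3 - (-3)) = -13/5
f(4) = -9 + 16·(7) + (-13/5)·(7)·(6) = -31/5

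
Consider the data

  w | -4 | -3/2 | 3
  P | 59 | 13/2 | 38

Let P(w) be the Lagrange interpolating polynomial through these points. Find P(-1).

L_0(-1) = (1/2)·(-4)/[(-5/2)·(-7)] = -4/35
L_1(-1) = (3)·(-4)/[(5/2)·(-9/2)] = 16/15
L_2(-1) = (3)·(1/2)/[(7)·(9/2)] = 1/21
Sum: 59·(-4/35) + 13/2·(16/15) + 38·(1/21) = 2

2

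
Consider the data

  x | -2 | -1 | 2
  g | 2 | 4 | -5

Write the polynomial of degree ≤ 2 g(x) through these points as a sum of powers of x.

Newton's divided differences:
g[-2,-1] = (4 - 2) / (-1 - (-2)) = 2
g[-1,2] = (-5 - 4) / (2 - (-1)) = -3
g[-2,-1,2] = (-3 - 2) / (2 - (-2)) = -5/4
g(x) = 2 + 2·(x + 2) + (-5/4)·(x + 2)(x + 1)
Expanding: g(x) = -(5/4)x^2 - (7/4)x + 7/2

g(x) = -(5/4)x^2 - (7/4)x + 7/2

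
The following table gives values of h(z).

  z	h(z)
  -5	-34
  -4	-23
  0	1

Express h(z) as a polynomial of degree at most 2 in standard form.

Newton's divided differences:
h[-5,-4] = (-23 - (-34)) / (-4 - (-5)) = 11
h[-4,0] = (1 - (-23)) / (0 - (-4)) = 6
h[-5,-4,0] = (6 - 11) / (0 - (-5)) = -1
h(z) = -34 + 11·(z + 5) + (-1)·(z + 5)(z + 4)
Expanding: h(z) = -z^2 + 2z + 1

h(z) = -z^2 + 2z + 1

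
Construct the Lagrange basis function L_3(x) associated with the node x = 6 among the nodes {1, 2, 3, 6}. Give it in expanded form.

L_3(x) = (x - 1)(x - 2)(x - 3) / [(5)·(4)·(3)]
       = (x^3 - 6x^2 + 11x - 6) / (60)

L_3(x) = (1/60)x^3 - (1/10)x^2 + (11/60)x - 1/10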